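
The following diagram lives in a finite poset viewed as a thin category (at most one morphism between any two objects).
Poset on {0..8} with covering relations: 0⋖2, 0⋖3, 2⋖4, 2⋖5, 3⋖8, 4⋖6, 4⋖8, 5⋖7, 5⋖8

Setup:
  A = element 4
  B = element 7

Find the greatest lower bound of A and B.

{x : x<=A ∧ x<=B} = {0,2}  (A=4, B=7)
  0 <= 2
  2 <= 2
glb = 2

Answer: A∧B = 2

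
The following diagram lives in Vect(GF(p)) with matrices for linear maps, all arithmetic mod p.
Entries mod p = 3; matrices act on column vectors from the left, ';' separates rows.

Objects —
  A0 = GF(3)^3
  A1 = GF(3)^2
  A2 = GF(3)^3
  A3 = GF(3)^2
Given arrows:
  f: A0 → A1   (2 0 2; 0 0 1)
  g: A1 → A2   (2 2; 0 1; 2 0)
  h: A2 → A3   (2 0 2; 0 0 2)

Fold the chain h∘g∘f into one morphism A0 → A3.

  e0=(1,0,0) f→(2,0) g→(1,0,1) h→(1,2)
  e1=(0,1,0) f→(0,0) g→(0,0,0) h→(0,0)
  e2=(0,0,1) f→(2,1) g→(0,1,1) h→(2,2)
result: (1 0 2; 2 0 2)

Answer: (1 0 2; 2 0 2)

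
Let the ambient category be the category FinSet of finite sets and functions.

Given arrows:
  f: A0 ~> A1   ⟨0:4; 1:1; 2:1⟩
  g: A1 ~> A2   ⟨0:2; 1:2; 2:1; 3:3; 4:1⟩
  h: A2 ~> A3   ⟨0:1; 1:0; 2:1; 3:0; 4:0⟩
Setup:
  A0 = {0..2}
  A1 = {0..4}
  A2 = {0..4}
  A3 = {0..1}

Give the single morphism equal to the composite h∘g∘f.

  0 f~>4 g~>1 h~>0
  1 f~>1 g~>2 h~>1
  2 f~>1 g~>2 h~>1
result: ⟨0:0; 1:1; 2:1⟩

Answer: ⟨0:0; 1:1; 2:1⟩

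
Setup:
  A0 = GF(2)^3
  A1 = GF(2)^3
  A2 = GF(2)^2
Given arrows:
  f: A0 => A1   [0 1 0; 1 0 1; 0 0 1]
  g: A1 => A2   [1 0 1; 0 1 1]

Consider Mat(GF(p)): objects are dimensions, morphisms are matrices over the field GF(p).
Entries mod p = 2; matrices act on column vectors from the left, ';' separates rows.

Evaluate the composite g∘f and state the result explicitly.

Answer: [0 1 1; 1 0 0]

Trace:
  e0=[1,0,0] f=>[0,1,0] g=>[0,1]
  e1=[0,1,0] f=>[1,0,0] g=>[1,0]
  e2=[0,0,1] f=>[0,1,1] g=>[1,0]
result: [0 1 1; 1 0 0]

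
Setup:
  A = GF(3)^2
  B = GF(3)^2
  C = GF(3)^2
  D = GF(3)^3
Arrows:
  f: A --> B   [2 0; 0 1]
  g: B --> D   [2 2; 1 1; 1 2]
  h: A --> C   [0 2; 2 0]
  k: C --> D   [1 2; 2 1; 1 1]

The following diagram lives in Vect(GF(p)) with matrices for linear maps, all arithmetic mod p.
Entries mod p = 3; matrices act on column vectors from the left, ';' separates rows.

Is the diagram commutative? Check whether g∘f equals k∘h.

Along f;g (path 1):
  e0=⟨1,0⟩ f-->⟨2,0⟩ g-->⟨1,2,2⟩
  e1=⟨0,1⟩ f-->⟨0,1⟩ g-->⟨2,1,2⟩
  ⟦path⟧₁ = [1 2; 2 1; 2 2]
Along h;k (path 2):
  e0=⟨1,0⟩ h-->⟨0,2⟩ k-->⟨1,2,2⟩
  e1=⟨0,1⟩ h-->⟨2,0⟩ k-->⟨2,1,2⟩
  ⟦path⟧₂ = [1 2; 2 1; 2 2]
Equal? same morphism ✓

Answer: COMMUTES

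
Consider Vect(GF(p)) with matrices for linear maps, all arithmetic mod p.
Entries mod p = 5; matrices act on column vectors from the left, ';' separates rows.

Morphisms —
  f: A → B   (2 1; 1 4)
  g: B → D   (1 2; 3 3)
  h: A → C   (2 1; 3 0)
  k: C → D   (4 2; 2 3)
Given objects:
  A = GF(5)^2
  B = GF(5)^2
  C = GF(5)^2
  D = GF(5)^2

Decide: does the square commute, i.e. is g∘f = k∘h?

Along f;g (path 1):
  e0=⟨1,0⟩ f→⟨2,1⟩ g→⟨4,4⟩
  e1=⟨0,1⟩ f→⟨1,4⟩ g→⟨4,0⟩
  composite₁ = (4 4; 4 0)
Along h;k (path 2):
  e0=⟨1,0⟩ h→⟨2,3⟩ k→⟨4,3⟩
  e1=⟨0,1⟩ h→⟨1,0⟩ k→⟨4,2⟩
  composite₂ = (4 4; 3 2)
Equal? differ; not commutative

Answer: DOES NOT COMMUTE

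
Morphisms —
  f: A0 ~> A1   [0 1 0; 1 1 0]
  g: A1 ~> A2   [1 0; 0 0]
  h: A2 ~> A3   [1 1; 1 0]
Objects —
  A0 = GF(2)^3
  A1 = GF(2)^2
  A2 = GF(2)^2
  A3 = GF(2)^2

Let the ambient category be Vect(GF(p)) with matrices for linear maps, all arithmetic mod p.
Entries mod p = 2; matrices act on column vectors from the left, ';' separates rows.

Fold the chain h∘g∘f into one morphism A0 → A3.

Answer: [0 1 0; 0 1 0]

Work:
  e0=(1,0,0) f~>(0,1) g~>(0,0) h~>(0,0)
  e1=(0,1,0) f~>(1,1) g~>(1,0) h~>(1,1)
  e2=(0,0,1) f~>(0,0) g~>(0,0) h~>(0,0)
⟦path⟧: [0 1 0; 0 1 0]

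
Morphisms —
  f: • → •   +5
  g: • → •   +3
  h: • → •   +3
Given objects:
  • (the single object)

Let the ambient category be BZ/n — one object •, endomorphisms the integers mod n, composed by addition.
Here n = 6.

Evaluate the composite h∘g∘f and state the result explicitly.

  0 +5≡5 +3≡2 +3≡5  (mod 6)
result: +5

Answer: +5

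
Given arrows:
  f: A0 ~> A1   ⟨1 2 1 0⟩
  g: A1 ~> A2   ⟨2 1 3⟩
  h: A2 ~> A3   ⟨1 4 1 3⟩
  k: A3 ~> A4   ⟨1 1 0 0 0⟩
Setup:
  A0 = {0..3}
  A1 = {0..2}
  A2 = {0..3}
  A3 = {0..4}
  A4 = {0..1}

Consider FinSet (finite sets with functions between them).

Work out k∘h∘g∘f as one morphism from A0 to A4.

Answer: ⟨0 0 0 1⟩

Trace:
  0 f~>1 g~>1 h~>4 k~>0
  1 f~>2 g~>3 h~>3 k~>0
  2 f~>1 g~>1 h~>4 k~>0
  3 f~>0 g~>2 h~>1 k~>1
composite: ⟨0 0 0 1⟩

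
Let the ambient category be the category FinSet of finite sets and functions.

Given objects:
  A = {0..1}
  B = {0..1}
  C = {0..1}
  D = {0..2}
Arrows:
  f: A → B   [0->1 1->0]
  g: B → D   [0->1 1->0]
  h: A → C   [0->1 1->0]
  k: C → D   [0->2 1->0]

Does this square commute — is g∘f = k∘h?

Answer: DOES NOT COMMUTE

Work:
1) trace f;g:
  0 f→1 g→0
  1 f→0 g→1
  ⟦path⟧₁ = [0->0 1->1]
2) trace h;k:
  0 h→1 k→0
  1 h→0 k→2
  ⟦path⟧₂ = [0->0 1->2]
Equal? distinct morphisms ✗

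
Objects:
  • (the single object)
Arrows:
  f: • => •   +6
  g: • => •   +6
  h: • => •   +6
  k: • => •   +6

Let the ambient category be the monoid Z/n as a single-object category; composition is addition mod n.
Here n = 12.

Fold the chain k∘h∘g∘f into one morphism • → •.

  0 +6≡6 +6≡0 +6≡6 +6≡0  (mod 12)
result: +0

Answer: +0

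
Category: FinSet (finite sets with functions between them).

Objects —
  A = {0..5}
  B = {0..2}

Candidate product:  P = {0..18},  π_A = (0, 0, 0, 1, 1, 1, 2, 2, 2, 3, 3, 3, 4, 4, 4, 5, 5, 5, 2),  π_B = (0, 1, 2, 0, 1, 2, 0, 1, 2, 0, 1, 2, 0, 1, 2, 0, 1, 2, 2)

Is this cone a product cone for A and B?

Answer: NOT A VALID PRODUCT — |P|=19 ≠ |A|·|B|=18

Trace:
|A|·|B| = 6·3 = 18;  |P| = 19
  → cardinalities differ; no bijection possible.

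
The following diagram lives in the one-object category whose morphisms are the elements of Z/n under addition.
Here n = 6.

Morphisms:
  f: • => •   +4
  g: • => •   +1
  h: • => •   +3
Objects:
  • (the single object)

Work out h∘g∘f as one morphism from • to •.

Answer: +2

Work:
  0 +4≡4 +1≡5 +3≡2  (mod 6)
composite: +2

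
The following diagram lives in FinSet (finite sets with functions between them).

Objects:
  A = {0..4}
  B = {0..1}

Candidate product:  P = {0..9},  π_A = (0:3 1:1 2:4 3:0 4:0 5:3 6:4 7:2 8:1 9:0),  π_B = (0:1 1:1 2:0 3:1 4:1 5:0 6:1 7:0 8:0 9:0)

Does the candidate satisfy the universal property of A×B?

|A|·|B| = 5·2 = 10;  |P| = 10
Check the pairing map k ↦ (π_A(k), π_B(k)):
  0 : (3,1)
  1 : (1,1)
  2 : (4,0)
  3 : (0,1)
  4 : (0,1)  ✗ repeats pair of k=3
  5 : (3,0)
  6 : (4,1)
  7 : (2,0)
  8 : (1,0)
  9 : (0,0)
distinct pairs in image: 9 / 10 needed
  → (0,1) hit at k=3 and k=4

Answer: NOT A VALID PRODUCT — duplicate pair at indices 3,4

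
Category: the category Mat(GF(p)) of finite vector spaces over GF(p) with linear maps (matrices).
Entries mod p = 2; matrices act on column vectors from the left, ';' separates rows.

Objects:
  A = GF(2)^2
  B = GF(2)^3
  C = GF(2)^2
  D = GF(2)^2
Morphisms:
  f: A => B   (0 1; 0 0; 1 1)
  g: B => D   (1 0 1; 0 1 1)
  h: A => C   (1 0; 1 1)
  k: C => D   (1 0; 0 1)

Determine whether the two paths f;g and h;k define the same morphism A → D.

Along f;g (path 1):
  e0=[1,0] f=>[0,0,1] g=>[1,1]
  e1=[0,1] f=>[1,0,1] g=>[0,1]
  result₁ = (1 0; 1 1)
Along h;k (path 2):
  e0=[1,0] h=>[1,1] k=>[1,1]
  e1=[0,1] h=>[0,1] k=>[0,1]
  result₂ = (1 0; 1 1)
Equal? equal; square commutes

Answer: COMMUTES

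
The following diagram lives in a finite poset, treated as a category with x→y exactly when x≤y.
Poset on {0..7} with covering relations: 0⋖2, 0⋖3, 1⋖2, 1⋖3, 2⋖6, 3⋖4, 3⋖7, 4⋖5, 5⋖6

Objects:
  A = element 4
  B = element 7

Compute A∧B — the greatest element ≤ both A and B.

Common predecessors of 4,7: {0,1,3}
  0 <= 3
  1 <= 3
  3 <= 3
glb = 3

Answer: A∧B = 3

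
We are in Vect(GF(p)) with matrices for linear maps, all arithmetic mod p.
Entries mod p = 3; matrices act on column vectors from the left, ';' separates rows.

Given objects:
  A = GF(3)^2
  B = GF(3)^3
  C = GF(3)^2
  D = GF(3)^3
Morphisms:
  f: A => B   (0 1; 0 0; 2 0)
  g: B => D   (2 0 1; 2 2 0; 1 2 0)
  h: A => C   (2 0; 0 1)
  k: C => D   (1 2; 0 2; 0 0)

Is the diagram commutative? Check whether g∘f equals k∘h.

Answer: DOES NOT COMMUTE

Work:
Path 1 = f;g:
  e0=⟨1,0⟩ f=>⟨0,0,2⟩ g=>⟨2,0,0⟩
  e1=⟨0,1⟩ f=>⟨1,0,0⟩ g=>⟨2,2,1⟩
  result₁ = (2 2; 0 2; 0 1)
Path 2 = h;k:
  e0=⟨1,0⟩ h=>⟨2,0⟩ k=>⟨2,0,0⟩
  e1=⟨0,1⟩ h=>⟨0,1⟩ k=>⟨2,2,0⟩
  result₂ = (2 2; 0 2; 0 0)
Equal? differ; not commutative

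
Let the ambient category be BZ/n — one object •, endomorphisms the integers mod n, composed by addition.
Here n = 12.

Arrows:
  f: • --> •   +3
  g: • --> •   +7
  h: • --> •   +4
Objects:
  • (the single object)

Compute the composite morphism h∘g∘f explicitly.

Answer: +2

Trace:
  0 +3≡3 +7≡10 +4≡2  (mod 12)
composite: +2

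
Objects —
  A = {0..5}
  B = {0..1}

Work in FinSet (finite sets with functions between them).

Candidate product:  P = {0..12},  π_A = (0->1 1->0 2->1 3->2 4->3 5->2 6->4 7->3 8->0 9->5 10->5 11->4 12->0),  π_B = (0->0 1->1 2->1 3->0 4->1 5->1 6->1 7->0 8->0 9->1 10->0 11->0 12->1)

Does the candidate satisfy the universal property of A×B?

Answer: NOT A VALID PRODUCT — |P|=13 ≠ |A|·|B|=12

Work:
|A|·|B| = 6·2 = 12;  |P| = 13
  → cardinalities differ; no bijection possible.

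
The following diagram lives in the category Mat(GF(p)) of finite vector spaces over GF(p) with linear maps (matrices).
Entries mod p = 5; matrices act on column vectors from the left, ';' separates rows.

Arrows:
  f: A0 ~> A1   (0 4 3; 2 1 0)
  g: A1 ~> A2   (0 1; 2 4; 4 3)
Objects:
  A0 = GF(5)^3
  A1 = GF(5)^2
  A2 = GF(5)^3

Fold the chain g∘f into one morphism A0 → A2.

Answer: (2 1 0; 3 2 1; 1 4 2)

Work:
  e0=(1,0,0) f~>(0,2) g~>(2,3,1)
  e1=(0,1,0) f~>(4,1) g~>(1,2,4)
  e2=(0,0,1) f~>(3,0) g~>(0,1,2)
composite: (2 1 0; 3 2 1; 1 4 2)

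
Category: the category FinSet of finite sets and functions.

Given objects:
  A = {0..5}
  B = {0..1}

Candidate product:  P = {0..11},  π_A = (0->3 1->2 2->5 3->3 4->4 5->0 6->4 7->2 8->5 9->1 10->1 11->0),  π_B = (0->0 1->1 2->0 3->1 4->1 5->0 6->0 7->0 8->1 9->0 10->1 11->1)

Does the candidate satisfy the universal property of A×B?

|A|·|B| = 6·2 = 12;  |P| = 12
Check the pairing map k ↦ (π_A(k), π_B(k)):
  0 -> (3,0)
  1 -> (2,1)
  2 -> (5,0)
  3 -> (3,1)
  4 -> (4,1)
  5 -> (0,0)
  6 -> (4,0)
  7 -> (2,0)
  8 -> (5,1)
  9 -> (1,0)
  10 -> (1,1)
  11 -> (0,1)
distinct pairs in image: 12 / 12 needed
  → bijection onto A×B; projections well-typed.

Answer: VALID PRODUCT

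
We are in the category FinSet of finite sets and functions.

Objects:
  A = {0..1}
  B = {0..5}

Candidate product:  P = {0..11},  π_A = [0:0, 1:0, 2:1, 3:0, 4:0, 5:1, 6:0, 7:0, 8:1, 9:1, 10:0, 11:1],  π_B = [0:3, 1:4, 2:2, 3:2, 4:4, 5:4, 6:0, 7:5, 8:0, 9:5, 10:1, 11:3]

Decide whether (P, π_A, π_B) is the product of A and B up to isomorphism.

Answer: NOT A VALID PRODUCT — duplicate pair at indices 4,1

Trace:
|A|·|B| = 2·6 = 12;  |P| = 12
Check the pairing map k ↦ (π_A(k), π_B(k)):
  0 : (0,3)
  1 : (0,4)
  2 : (1,2)
  3 : (0,2)
  4 : (0,4)  ✗ repeats pair of k=1
  5 : (1,4)
  6 : (0,0)
  7 : (0,5)
  8 : (1,0)
  9 : (1,5)
  10 : (0,1)
  11 : (1,3)
distinct pairs in image: 11 / 12 needed
  → (0,4) hit at k=1 and k=4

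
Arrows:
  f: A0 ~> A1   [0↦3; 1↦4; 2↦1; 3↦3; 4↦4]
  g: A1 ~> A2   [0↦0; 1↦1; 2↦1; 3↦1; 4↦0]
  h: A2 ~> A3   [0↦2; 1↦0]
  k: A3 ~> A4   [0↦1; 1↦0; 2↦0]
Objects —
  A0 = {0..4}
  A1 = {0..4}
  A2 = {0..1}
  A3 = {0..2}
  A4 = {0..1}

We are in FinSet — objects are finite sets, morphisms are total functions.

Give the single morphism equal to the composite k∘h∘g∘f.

  0 f~>3 g~>1 h~>0 k~>1
  1 f~>4 g~>0 h~>2 k~>0
  2 f~>1 g~>1 h~>0 k~>1
  3 f~>3 g~>1 h~>0 k~>1
  4 f~>4 g~>0 h~>2 k~>0
result: [0↦1; 1↦0; 2↦1; 3↦1; 4↦0]

Answer: [0↦1; 1↦0; 2↦1; 3↦1; 4↦0]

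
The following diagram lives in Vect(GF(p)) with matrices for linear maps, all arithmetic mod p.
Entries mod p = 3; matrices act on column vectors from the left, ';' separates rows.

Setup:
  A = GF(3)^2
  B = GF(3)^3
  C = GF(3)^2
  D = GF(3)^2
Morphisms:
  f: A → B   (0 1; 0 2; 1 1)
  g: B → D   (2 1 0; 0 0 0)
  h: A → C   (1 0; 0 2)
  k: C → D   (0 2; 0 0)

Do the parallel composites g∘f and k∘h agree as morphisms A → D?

1) trace f;g:
  e0=(1,0) f→(0,0,1) g→(0,0)
  e1=(0,1) f→(1,2,1) g→(1,0)
  composite₁ = (0 1; 0 0)
2) trace h;k:
  e0=(1,0) h→(1,0) k→(0,0)
  e1=(0,1) h→(0,2) k→(1,0)
  composite₂ = (0 1; 0 0)
Equal? YES — commutes

Answer: COMMUTES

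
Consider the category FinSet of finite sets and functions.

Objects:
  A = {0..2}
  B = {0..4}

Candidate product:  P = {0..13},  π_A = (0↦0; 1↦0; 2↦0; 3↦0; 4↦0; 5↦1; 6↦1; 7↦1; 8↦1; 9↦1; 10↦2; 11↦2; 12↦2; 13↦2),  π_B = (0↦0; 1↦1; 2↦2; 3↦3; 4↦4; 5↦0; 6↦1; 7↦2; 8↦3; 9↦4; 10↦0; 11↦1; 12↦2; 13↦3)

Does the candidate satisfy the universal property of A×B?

|A|·|B| = 3·5 = 15;  |P| = 14
  → cardinalities differ; no bijection possible.

Answer: NOT A VALID PRODUCT — |P|=14 ≠ |A|·|B|=15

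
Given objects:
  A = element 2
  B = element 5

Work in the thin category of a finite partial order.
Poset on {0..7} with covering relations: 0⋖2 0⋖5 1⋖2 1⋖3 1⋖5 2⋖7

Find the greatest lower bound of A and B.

Answer: NO MEET EXISTS

Derivation:
Lower bounds of A=2 and B=5: {0,1}
  maximal lower bounds 0 and 1 are incomparable: neither 0<=1 nor 1<=0
→ no greatest lower bound exists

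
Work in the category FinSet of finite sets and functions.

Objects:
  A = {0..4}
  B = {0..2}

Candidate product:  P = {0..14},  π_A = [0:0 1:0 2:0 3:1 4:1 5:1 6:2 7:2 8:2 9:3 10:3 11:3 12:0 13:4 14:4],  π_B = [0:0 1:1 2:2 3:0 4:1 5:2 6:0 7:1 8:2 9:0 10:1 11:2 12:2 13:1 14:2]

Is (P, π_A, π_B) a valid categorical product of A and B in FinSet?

|A|·|B| = 5·3 = 15;  |P| = 15
Check the pairing map k ↦ (π_A(k), π_B(k)):
  0 : (0,0)
  1 : (0,1)
  2 : (0,2)
  3 : (1,0)
  4 : (1,1)
  5 : (1,2)
  6 : (2,0)
  7 : (2,1)
  8 : (2,2)
  9 : (3,0)
  10 : (3,1)
  11 : (3,2)
  12 : (0,2)  ✗ repeats pair of k=2
  13 : (4,1)
  14 : (4,2)
distinct pairs in image: 14 / 15 needed
  → (0,2) hit at k=2 and k=12

Answer: NOT A VALID PRODUCT — duplicate pair at indices 2,12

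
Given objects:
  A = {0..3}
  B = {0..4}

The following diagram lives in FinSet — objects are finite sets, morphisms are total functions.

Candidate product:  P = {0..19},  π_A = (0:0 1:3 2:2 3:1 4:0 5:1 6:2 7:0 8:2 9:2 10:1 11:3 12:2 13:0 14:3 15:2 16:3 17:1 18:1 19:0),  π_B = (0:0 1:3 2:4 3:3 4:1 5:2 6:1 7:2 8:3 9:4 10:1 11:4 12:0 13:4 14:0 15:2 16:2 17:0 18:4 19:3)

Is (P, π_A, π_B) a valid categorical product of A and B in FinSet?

|A|·|B| = 4·5 = 20;  |P| = 20
Check the pairing map k ↦ (π_A(k), π_B(k)):
  0 : (0,0)
  1 : (3,3)
  2 : (2,4)
  3 : (1,3)
  4 : (0,1)
  5 : (1,2)
  6 : (2,1)
  7 : (0,2)
  8 : (2,3)
  9 : (2,4)  ✗ repeats pair of k=2
  10 : (1,1)
  11 : (3,4)
  12 : (2,0)
  13 : (0,4)
  14 : (3,0)
  15 : (2,2)
  16 : (3,2)
  17 : (1,0)
  18 : (1,4)
  19 : (0,3)
distinct pairs in image: 19 / 20 needed
  → (2,4) hit at k=2 and k=9

Answer: NOT A VALID PRODUCT — duplicate pair at indices 9,2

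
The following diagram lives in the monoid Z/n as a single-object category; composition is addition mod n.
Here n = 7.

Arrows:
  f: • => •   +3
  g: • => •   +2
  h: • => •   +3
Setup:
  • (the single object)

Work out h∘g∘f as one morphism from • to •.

  0 +3≡3 +2≡5 +3≡1  (mod 7)
⟦path⟧: +1

Answer: +1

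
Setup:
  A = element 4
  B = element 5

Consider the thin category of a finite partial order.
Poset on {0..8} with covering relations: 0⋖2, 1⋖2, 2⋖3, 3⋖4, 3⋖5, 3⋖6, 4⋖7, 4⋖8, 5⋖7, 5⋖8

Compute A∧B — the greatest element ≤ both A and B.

Answer: A∧B = 3

Trace:
Common predecessors of 4,5: {0,1,2,3}
  0 ⊑ 3
  1 ⊑ 3
  2 ⊑ 3
  3 ⊑ 3
glb = 3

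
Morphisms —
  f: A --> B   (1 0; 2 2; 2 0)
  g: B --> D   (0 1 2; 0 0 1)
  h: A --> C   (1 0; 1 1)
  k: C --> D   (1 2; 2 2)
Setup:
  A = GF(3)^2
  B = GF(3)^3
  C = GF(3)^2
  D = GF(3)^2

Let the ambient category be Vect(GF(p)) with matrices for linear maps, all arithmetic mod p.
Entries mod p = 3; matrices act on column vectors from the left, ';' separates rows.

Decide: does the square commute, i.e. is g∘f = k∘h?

Path 1 = f;g:
  e0=(1,0) f-->(1,2,2) g-->(0,2)
  e1=(0,1) f-->(0,2,0) g-->(2,0)
  composite₁ = (0 2; 2 0)
Path 2 = h;k:
  e0=(1,0) h-->(1,1) k-->(0,1)
  e1=(0,1) h-->(0,1) k-->(2,2)
  composite₂ = (0 2; 1 2)
Equal? distinct morphisms ✗

Answer: DOES NOT COMMUTE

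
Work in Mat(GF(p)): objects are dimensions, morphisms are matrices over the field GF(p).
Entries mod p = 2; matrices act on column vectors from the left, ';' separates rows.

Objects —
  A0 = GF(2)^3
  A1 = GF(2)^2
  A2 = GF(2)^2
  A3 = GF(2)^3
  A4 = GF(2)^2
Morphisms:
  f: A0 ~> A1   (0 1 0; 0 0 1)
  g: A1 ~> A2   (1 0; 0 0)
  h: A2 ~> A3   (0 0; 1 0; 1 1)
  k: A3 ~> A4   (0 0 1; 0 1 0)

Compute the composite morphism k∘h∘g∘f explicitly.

Answer: (0 1 0; 0 1 0)

Trace:
  e0=(1,0,0) f~>(0,0) g~>(0,0) h~>(0,0,0) k~>(0,0)
  e1=(0,1,0) f~>(1,0) g~>(1,0) h~>(0,1,1) k~>(1,1)
  e2=(0,0,1) f~>(0,1) g~>(0,0) h~>(0,0,0) k~>(0,0)
⟦path⟧: (0 1 0; 0 1 0)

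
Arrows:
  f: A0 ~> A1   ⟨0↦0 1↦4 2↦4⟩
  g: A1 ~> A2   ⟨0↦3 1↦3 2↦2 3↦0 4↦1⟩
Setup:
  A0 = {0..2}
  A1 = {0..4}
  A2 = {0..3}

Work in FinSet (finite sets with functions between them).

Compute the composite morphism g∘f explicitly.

  0 f~>0 g~>3
  1 f~>4 g~>1
  2 f~>4 g~>1
⟦path⟧: ⟨0↦3 1↦1 2↦1⟩

Answer: ⟨0↦3 1↦1 2↦1⟩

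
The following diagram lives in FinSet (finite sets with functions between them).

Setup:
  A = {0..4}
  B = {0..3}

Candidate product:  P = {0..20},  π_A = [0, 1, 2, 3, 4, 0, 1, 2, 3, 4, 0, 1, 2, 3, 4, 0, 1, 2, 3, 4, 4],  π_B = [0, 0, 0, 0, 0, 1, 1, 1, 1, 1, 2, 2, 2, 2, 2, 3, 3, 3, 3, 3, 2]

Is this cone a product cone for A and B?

|A|·|B| = 5·4 = 20;  |P| = 21
  → cardinalities differ; no bijection possible.

Answer: NOT A VALID PRODUCT — |P|=21 ≠ |A|·|B|=20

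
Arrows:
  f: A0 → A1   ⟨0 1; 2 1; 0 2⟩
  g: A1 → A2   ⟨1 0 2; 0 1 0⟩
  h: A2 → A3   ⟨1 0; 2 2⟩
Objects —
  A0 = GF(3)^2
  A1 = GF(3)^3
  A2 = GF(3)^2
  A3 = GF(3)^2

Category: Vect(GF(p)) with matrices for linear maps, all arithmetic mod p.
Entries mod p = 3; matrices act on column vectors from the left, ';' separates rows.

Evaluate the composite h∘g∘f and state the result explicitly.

Answer: ⟨0 2; 1 0⟩

Trace:
  e0=(1,0) f→(0,2,0) g→(0,2) h→(0,1)
  e1=(0,1) f→(1,1,2) g→(2,1) h→(2,0)
result: ⟨0 2; 1 0⟩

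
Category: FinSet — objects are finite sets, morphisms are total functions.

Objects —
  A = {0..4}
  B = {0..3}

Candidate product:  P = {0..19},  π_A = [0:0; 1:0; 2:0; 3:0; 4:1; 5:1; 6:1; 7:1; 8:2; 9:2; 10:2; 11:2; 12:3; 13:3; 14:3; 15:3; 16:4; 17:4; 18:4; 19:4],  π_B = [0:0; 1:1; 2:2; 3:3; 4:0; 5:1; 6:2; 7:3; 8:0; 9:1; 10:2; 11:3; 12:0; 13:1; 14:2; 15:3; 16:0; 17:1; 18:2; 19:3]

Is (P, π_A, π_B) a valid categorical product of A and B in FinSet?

|A|·|B| = 5·4 = 20;  |P| = 20
Check the pairing map k ↦ (π_A(k), π_B(k)):
  0 : (0,0)
  1 : (0,1)
  2 : (0,2)
  3 : (0,3)
  4 : (1,0)
  5 : (1,1)
  6 : (1,2)
  7 : (1,3)
  8 : (2,0)
  9 : (2,1)
  10 : (2,2)
  11 : (2,3)
  12 : (3,0)
  13 : (3,1)
  14 : (3,2)
  15 : (3,3)
  16 : (4,0)
  17 : (4,1)
  18 : (4,2)
  19 : (4,3)
distinct pairs in image: 20 / 20 needed
  → bijection onto A×B; projections well-typed.

Answer: VALID PRODUCT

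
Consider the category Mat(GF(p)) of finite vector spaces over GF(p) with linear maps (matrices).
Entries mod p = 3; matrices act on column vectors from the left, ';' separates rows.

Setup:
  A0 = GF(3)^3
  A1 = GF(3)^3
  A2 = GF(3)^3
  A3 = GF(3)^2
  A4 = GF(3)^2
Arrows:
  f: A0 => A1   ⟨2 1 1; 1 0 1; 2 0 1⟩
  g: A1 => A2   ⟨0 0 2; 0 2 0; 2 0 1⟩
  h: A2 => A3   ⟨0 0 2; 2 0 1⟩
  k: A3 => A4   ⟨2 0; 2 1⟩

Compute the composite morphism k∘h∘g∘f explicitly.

Answer: ⟨0 2 0; 2 1 1⟩

Derivation:
  e0=[1,0,0] f=>[2,1,2] g=>[1,2,0] h=>[0,2] k=>[0,2]
  e1=[0,1,0] f=>[1,0,0] g=>[0,0,2] h=>[1,2] k=>[2,1]
  e2=[0,0,1] f=>[1,1,1] g=>[2,2,0] h=>[0,1] k=>[0,1]
⟦path⟧: ⟨0 2 0; 2 1 1⟩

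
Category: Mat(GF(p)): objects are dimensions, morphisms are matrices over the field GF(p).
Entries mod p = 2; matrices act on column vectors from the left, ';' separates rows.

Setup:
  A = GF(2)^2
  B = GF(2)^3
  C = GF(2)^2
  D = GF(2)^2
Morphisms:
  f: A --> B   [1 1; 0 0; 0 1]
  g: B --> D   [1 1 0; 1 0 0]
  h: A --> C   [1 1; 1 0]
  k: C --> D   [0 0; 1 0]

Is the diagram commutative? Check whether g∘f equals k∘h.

Path 1 = f;g:
  e0=⟨1,0⟩ f-->⟨1,0,0⟩ g-->⟨1,1⟩
  e1=⟨0,1⟩ f-->⟨1,0,1⟩ g-->⟨1,1⟩
  ⟦path⟧₁ = [1 1; 1 1]
Path 2 = h;k:
  e0=⟨1,0⟩ h-->⟨1,1⟩ k-->⟨0,1⟩
  e1=⟨0,1⟩ h-->⟨1,0⟩ k-->⟨0,1⟩
  ⟦path⟧₂ = [0 0; 1 1]
Equal? NO — does not commute

Answer: DOES NOT COMMUTE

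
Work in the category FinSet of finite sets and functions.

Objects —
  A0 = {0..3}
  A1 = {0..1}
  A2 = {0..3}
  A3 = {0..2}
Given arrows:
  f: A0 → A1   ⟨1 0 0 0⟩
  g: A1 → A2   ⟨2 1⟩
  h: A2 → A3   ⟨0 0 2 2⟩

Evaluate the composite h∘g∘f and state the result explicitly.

  0 f→1 g→1 h→0
  1 f→0 g→2 h→2
  2 f→0 g→2 h→2
  3 f→0 g→2 h→2
⟦path⟧: ⟨0 2 2 2⟩

Answer: ⟨0 2 2 2⟩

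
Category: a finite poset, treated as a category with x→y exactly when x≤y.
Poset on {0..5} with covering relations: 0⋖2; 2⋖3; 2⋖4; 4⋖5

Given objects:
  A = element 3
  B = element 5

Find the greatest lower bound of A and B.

{x : x<=A ∧ x<=B} = {0,2}  (A=3, B=5)
  0 <= 2
  2 <= 2
glb = 2

Answer: A∧B = 2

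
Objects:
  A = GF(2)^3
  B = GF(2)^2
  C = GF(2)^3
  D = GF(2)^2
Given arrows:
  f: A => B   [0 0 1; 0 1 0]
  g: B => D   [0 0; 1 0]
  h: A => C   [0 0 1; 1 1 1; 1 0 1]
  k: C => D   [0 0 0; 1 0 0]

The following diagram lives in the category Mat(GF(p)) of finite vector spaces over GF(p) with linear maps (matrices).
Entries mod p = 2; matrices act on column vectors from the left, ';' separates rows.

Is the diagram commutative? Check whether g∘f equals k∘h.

Answer: COMMUTES

Work:
Along f;g (path 1):
  e0=(1,0,0) f=>(0,0) g=>(0,0)
  e1=(0,1,0) f=>(0,1) g=>(0,0)
  e2=(0,0,1) f=>(1,0) g=>(0,1)
  result₁ = [0 0 0; 0 0 1]
Along h;k (path 2):
  e0=(1,0,0) h=>(0,1,1) k=>(0,0)
  e1=(0,1,0) h=>(0,1,0) k=>(0,0)
  e2=(0,0,1) h=>(1,1,1) k=>(0,1)
  result₂ = [0 0 0; 0 0 1]
Equal? YES — commutes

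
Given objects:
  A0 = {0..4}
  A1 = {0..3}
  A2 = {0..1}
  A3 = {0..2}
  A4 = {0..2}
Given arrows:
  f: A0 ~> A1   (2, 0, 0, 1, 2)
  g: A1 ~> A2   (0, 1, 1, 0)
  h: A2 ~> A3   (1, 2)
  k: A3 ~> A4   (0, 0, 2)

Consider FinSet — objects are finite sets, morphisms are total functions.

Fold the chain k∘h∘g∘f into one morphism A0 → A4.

  0 f~>2 g~>1 h~>2 k~>2
  1 f~>0 g~>0 h~>1 k~>0
  2 f~>0 g~>0 h~>1 k~>0
  3 f~>1 g~>1 h~>2 k~>2
  4 f~>2 g~>1 h~>2 k~>2
result: (2, 0, 0, 2, 2)

Answer: (2, 0, 0, 2, 2)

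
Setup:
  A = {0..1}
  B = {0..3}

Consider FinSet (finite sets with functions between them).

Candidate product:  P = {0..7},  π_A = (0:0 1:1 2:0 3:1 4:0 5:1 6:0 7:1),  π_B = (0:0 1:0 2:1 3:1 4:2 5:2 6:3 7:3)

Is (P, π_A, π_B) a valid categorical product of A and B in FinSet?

Answer: VALID PRODUCT

Trace:
|A|·|B| = 2·4 = 8;  |P| = 8
Check the pairing map k ↦ (π_A(k), π_B(k)):
  0 : (0,0)
  1 : (1,0)
  2 : (0,1)
  3 : (1,1)
  4 : (0,2)
  5 : (1,2)
  6 : (0,3)
  7 : (1,3)
distinct pairs in image: 8 / 8 needed
  → bijection onto A×B; projections well-typed.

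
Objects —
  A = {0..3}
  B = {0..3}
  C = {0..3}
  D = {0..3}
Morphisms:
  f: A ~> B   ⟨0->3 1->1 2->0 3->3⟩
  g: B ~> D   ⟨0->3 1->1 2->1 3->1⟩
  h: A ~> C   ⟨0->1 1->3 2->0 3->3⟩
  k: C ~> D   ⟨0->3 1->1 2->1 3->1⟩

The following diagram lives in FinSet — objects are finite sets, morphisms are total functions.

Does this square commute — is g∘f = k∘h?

Path 1 = f;g:
  0 f~>3 g~>1
  1 f~>1 g~>1
  2 f~>0 g~>3
  3 f~>3 g~>1
  ⟦path⟧₁ = ⟨0->1 1->1 2->3 3->1⟩
Path 2 = h;k:
  0 h~>1 k~>1
  1 h~>3 k~>1
  2 h~>0 k~>3
  3 h~>3 k~>1
  ⟦path⟧₂ = ⟨0->1 1->1 2->3 3->1⟩
Equal? YES — commutes

Answer: COMMUTES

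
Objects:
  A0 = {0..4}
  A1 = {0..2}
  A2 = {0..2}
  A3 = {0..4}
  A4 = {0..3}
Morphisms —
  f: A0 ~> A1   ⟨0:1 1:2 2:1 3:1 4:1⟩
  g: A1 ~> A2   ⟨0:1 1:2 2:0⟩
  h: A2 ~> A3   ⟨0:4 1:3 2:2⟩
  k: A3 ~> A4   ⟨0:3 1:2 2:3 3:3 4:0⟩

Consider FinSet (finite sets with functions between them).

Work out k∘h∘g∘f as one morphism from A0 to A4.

Answer: ⟨0:3 1:0 2:3 3:3 4:3⟩

Work:
  0 f~>1 g~>2 h~>2 k~>3
  1 f~>2 g~>0 h~>4 k~>0
  2 f~>1 g~>2 h~>2 k~>3
  3 f~>1 g~>2 h~>2 k~>3
  4 f~>1 g~>2 h~>2 k~>3
result: ⟨0:3 1:0 2:3 3:3 4:3⟩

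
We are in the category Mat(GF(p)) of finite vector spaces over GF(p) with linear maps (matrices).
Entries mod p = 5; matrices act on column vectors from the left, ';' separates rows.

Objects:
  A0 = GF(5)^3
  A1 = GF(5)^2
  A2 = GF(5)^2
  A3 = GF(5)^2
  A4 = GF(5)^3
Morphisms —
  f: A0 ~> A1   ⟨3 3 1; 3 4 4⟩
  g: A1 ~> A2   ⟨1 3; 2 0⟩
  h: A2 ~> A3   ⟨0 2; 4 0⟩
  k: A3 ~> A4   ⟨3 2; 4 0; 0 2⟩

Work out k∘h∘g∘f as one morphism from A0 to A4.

  e0=⟨1,0,0⟩ f~>⟨3,3⟩ g~>⟨2,1⟩ h~>⟨2,3⟩ k~>⟨2,3,1⟩
  e1=⟨0,1,0⟩ f~>⟨3,4⟩ g~>⟨0,1⟩ h~>⟨2,0⟩ k~>⟨1,3,0⟩
  e2=⟨0,0,1⟩ f~>⟨1,4⟩ g~>⟨3,2⟩ h~>⟨4,2⟩ k~>⟨1,1,4⟩
⟦path⟧: ⟨2 1 1; 3 3 1; 1 0 4⟩

Answer: ⟨2 1 1; 3 3 1; 1 0 4⟩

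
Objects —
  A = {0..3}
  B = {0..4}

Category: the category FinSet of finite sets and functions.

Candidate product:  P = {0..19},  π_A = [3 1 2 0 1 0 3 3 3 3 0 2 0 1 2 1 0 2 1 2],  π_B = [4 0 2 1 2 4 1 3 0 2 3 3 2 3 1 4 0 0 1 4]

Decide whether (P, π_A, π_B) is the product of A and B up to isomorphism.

|A|·|B| = 4·5 = 20;  |P| = 20
Check the pairing map k ↦ (π_A(k), π_B(k)):
  0 : (3,4)
  1 : (1,0)
  2 : (2,2)
  3 : (0,1)
  4 : (1,2)
  5 : (0,4)
  6 : (3,1)
  7 : (3,3)
  8 : (3,0)
  9 : (3,2)
  10 : (0,3)
  11 : (2,3)
  12 : (0,2)
  13 : (1,3)
  14 : (2,1)
  15 : (1,4)
  16 : (0,0)
  17 : (2,0)
  18 : (1,1)
  19 : (2,4)
distinct pairs in image: 20 / 20 needed
  → bijection onto A×B; projections well-typed.

Answer: VALID PRODUCT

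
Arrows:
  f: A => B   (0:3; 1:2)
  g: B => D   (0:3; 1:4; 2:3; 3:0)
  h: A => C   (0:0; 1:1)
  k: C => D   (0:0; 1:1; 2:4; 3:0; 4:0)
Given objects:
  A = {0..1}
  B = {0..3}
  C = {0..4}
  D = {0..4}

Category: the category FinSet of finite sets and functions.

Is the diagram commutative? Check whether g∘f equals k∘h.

Answer: DOES NOT COMMUTE

Work:
Path 1 = f;g:
  0 f=>3 g=>0
  1 f=>2 g=>3
  composite₁ = (0:0; 1:3)
Path 2 = h;k:
  0 h=>0 k=>0
  1 h=>1 k=>1
  composite₂ = (0:0; 1:1)
Equal? differ; not commutative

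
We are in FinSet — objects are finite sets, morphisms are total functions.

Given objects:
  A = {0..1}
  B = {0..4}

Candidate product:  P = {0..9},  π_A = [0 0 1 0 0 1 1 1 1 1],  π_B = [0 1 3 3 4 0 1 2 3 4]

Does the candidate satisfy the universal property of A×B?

Answer: NOT A VALID PRODUCT — duplicate pair at indices 8,2

Trace:
|A|·|B| = 2·5 = 10;  |P| = 10
Check the pairing map k ↦ (π_A(k), π_B(k)):
  0 ↦ (0,0)
  1 ↦ (0,1)
  2 ↦ (1,3)
  3 ↦ (0,3)
  4 ↦ (0,4)
  5 ↦ (1,0)
  6 ↦ (1,1)
  7 ↦ (1,2)
  8 ↦ (1,3)  ✗ repeats pair of k=2
  9 ↦ (1,4)
distinct pairs in image: 9 / 10 needed
  → (1,3) hit at k=2 and k=8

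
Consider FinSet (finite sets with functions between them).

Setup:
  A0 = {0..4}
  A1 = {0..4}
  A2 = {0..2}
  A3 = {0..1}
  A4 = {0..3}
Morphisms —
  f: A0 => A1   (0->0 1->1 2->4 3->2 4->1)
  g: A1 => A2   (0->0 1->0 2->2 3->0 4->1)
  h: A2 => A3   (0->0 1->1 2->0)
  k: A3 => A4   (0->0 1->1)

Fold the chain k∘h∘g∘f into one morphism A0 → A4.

  0 f=>0 g=>0 h=>0 k=>0
  1 f=>1 g=>0 h=>0 k=>0
  2 f=>4 g=>1 h=>1 k=>1
  3 f=>2 g=>2 h=>0 k=>0
  4 f=>1 g=>0 h=>0 k=>0
result: (0->0 1->0 2->1 3->0 4->0)

Answer: (0->0 1->0 2->1 3->0 4->0)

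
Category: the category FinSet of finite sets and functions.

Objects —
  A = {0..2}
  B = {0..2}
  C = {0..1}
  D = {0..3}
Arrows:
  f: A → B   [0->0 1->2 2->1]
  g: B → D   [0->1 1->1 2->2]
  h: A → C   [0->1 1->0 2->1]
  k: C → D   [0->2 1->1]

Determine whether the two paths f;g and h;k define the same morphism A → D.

Answer: COMMUTES

Trace:
Path 1 = f;g:
  0 f→0 g→1
  1 f→2 g→2
  2 f→1 g→1
  ⟦path⟧₁ = [0->1 1->2 2->1]
Path 2 = h;k:
  0 h→1 k→1
  1 h→0 k→2
  2 h→1 k→1
  ⟦path⟧₂ = [0->1 1->2 2->1]
Equal? YES — commutes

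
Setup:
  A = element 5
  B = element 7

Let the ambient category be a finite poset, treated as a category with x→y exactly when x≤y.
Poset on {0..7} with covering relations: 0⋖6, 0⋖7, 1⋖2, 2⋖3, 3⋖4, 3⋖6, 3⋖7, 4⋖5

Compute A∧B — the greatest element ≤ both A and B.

{x : x⊑A ∧ x⊑B} = {1,2,3}  (A=5, B=7)
  1 ⊑ 3
  2 ⊑ 3
  3 ⊑ 3
glb = 3

Answer: A∧B = 3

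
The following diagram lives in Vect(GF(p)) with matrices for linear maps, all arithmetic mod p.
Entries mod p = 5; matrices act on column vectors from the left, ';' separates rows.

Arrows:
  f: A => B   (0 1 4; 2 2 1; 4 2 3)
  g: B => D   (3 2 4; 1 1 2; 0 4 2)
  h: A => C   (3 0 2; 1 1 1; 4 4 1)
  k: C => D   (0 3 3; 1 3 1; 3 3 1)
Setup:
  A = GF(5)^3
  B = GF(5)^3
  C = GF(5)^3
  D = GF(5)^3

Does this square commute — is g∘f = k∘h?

Answer: COMMUTES

Derivation:
1) trace f;g:
  e0=[1,0,0] f=>[0,2,4] g=>[0,0,1]
  e1=[0,1,0] f=>[1,2,2] g=>[0,2,2]
  e2=[0,0,1] f=>[4,1,3] g=>[1,1,0]
  result₁ = (0 0 1; 0 2 1; 1 2 0)
2) trace h;k:
  e0=[1,0,0] h=>[3,1,4] k=>[0,0,1]
  e1=[0,1,0] h=>[0,1,4] k=>[0,2,2]
  e2=[0,0,1] h=>[2,1,1] k=>[1,1,0]
  result₂ = (0 0 1; 0 2 1; 1 2 0)
Equal? YES — commutes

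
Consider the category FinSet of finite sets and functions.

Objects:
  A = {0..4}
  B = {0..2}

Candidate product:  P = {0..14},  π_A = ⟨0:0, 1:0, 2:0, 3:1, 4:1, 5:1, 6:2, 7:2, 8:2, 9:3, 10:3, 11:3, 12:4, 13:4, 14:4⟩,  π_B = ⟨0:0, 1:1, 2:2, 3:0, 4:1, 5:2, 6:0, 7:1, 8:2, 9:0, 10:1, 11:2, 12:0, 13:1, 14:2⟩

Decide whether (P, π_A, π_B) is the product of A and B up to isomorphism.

Answer: VALID PRODUCT

Work:
|A|·|B| = 5·3 = 15;  |P| = 15
Check the pairing map k ↦ (π_A(k), π_B(k)):
  0 : (0,0)
  1 : (0,1)
  2 : (0,2)
  3 : (1,0)
  4 : (1,1)
  5 : (1,2)
  6 : (2,0)
  7 : (2,1)
  8 : (2,2)
  9 : (3,0)
  10 : (3,1)
  11 : (3,2)
  12 : (4,0)
  13 : (4,1)
  14 : (4,2)
distinct pairs in image: 15 / 15 needed
  → bijection onto A×B; projections well-typed.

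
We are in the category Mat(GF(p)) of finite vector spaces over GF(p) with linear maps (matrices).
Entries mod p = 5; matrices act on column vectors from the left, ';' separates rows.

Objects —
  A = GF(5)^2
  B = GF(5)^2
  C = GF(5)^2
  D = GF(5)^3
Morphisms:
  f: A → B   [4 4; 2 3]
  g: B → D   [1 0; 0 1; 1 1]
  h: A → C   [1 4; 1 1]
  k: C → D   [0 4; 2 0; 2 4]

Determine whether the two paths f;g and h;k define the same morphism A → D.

Answer: COMMUTES

Trace:
Along f;g (path 1):
  e0=(1,0) f→(4,2) g→(4,2,1)
  e1=(0,1) f→(4,3) g→(4,3,2)
  composite₁ = [4 4; 2 3; 1 2]
Along h;k (path 2):
  e0=(1,0) h→(1,1) k→(4,2,1)
  e1=(0,1) h→(4,1) k→(4,3,2)
  composite₂ = [4 4; 2 3; 1 2]
Equal? same morphism ✓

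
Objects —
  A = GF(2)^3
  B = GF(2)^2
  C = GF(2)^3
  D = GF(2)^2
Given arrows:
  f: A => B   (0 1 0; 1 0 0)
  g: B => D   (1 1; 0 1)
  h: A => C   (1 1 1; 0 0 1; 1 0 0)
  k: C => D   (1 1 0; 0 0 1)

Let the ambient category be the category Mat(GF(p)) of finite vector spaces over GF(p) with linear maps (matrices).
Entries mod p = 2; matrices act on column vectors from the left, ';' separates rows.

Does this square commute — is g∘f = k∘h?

Answer: COMMUTES

Trace:
1) trace f;g:
  e0=⟨1,0,0⟩ f=>⟨0,1⟩ g=>⟨1,1⟩
  e1=⟨0,1,0⟩ f=>⟨1,0⟩ g=>⟨1,0⟩
  e2=⟨0,0,1⟩ f=>⟨0,0⟩ g=>⟨0,0⟩
  ⟦path⟧₁ = (1 1 0; 1 0 0)
2) trace h;k:
  e0=⟨1,0,0⟩ h=>⟨1,0,1⟩ k=>⟨1,1⟩
  e1=⟨0,1,0⟩ h=>⟨1,0,0⟩ k=>⟨1,0⟩
  e2=⟨0,0,1⟩ h=>⟨1,1,0⟩ k=>⟨0,0⟩
  ⟦path⟧₂ = (1 1 0; 1 0 0)
Equal? YES — commutes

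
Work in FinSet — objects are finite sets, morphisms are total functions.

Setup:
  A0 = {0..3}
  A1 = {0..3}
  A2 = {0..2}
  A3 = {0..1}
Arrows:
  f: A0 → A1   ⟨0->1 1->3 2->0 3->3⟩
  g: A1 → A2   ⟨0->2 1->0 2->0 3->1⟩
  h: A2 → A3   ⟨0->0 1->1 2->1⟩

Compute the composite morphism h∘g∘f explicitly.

Answer: ⟨0->0 1->1 2->1 3->1⟩

Work:
  0 f→1 g→0 h→0
  1 f→3 g→1 h→1
  2 f→0 g→2 h→1
  3 f→3 g→1 h→1
composite: ⟨0->0 1->1 2->1 3->1⟩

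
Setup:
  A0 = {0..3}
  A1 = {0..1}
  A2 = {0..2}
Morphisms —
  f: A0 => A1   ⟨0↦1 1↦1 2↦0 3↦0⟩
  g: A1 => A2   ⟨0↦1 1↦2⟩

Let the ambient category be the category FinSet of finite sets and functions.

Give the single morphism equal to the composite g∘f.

Answer: ⟨0↦2 1↦2 2↦1 3↦1⟩

Trace:
  0 f=>1 g=>2
  1 f=>1 g=>2
  2 f=>0 g=>1
  3 f=>0 g=>1
composite: ⟨0↦2 1↦2 2↦1 3↦1⟩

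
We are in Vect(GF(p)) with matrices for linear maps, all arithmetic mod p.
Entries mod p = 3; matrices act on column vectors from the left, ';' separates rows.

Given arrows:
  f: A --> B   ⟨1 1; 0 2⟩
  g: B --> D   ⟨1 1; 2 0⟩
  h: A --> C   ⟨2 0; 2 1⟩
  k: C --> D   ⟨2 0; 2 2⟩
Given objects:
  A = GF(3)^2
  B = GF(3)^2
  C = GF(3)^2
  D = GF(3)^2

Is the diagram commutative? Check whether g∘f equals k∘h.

Answer: COMMUTES

Derivation:
Along f;g (path 1):
  e0=[1,0] f-->[1,0] g-->[1,2]
  e1=[0,1] f-->[1,2] g-->[0,2]
  composite₁ = ⟨1 0; 2 2⟩
Along h;k (path 2):
  e0=[1,0] h-->[2,2] k-->[1,2]
  e1=[0,1] h-->[0,1] k-->[0,2]
  composite₂ = ⟨1 0; 2 2⟩
Equal? equal; square commutes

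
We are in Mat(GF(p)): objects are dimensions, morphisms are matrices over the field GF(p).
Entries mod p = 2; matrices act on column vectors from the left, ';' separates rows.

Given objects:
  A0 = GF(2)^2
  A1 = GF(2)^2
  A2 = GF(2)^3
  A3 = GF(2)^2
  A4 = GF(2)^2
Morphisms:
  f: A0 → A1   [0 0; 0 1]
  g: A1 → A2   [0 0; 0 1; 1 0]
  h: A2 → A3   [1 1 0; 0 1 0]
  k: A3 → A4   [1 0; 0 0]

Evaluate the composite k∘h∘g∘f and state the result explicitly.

  e0=[1,0] f→[0,0] g→[0,0,0] h→[0,0] k→[0,0]
  e1=[0,1] f→[0,1] g→[0,1,0] h→[1,1] k→[1,0]
composite: [0 1; 0 0]

Answer: [0 1; 0 0]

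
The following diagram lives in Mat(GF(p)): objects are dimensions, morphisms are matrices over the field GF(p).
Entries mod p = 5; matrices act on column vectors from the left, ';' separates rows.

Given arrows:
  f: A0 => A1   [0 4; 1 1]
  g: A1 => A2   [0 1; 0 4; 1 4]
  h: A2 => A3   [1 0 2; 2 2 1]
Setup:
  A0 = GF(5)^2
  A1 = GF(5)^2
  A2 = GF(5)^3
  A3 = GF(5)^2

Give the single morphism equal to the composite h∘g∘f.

  e0=⟨1,0⟩ f=>⟨0,1⟩ g=>⟨1,4,4⟩ h=>⟨4,4⟩
  e1=⟨0,1⟩ f=>⟨4,1⟩ g=>⟨1,4,3⟩ h=>⟨2,3⟩
⟦path⟧: [4 2; 4 3]

Answer: [4 2; 4 3]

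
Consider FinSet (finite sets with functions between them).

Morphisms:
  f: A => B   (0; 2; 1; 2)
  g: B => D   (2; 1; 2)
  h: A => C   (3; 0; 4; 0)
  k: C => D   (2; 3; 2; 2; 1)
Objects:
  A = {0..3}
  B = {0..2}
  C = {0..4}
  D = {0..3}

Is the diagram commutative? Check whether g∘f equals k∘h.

Answer: COMMUTES

Trace:
1) trace f;g:
  0 f=>0 g=>2
  1 f=>2 g=>2
  2 f=>1 g=>1
  3 f=>2 g=>2
  result₁ = (2; 2; 1; 2)
2) trace h;k:
  0 h=>3 k=>2
  1 h=>0 k=>2
  2 h=>4 k=>1
  3 h=>0 k=>2
  result₂ = (2; 2; 1; 2)
Equal? YES — commutes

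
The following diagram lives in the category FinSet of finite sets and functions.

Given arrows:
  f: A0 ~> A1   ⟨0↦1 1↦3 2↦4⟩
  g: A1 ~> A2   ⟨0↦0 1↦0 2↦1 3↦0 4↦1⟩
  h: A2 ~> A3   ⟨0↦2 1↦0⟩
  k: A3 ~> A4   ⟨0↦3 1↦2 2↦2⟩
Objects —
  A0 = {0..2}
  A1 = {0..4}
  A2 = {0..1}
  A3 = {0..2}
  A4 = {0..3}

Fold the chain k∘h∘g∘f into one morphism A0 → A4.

Answer: ⟨0↦2 1↦2 2↦3⟩

Work:
  0 f~>1 g~>0 h~>2 k~>2
  1 f~>3 g~>0 h~>2 k~>2
  2 f~>4 g~>1 h~>0 k~>3
⟦path⟧: ⟨0↦2 1↦2 2↦3⟩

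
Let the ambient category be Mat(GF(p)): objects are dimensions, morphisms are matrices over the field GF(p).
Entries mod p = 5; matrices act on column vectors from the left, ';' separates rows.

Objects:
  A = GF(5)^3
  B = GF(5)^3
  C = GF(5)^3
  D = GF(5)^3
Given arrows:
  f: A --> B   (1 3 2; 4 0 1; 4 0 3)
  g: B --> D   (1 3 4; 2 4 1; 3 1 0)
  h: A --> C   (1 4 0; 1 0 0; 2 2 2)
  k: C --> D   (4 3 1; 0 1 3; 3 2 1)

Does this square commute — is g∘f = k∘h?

1) trace f;g:
  e0=⟨1,0,0⟩ f-->⟨1,4,4⟩ g-->⟨4,2,2⟩
  e1=⟨0,1,0⟩ f-->⟨3,0,0⟩ g-->⟨3,1,4⟩
  e2=⟨0,0,1⟩ f-->⟨2,1,3⟩ g-->⟨2,1,2⟩
  ⟦path⟧₁ = (4 3 2; 2 1 1; 2 4 2)
2) trace h;k:
  e0=⟨1,0,0⟩ h-->⟨1,1,2⟩ k-->⟨4,2,2⟩
  e1=⟨0,1,0⟩ h-->⟨4,0,2⟩ k-->⟨3,1,4⟩
  e2=⟨0,0,1⟩ h-->⟨0,0,2⟩ k-->⟨2,1,2⟩
  ⟦path⟧₂ = (4 3 2; 2 1 1; 2 4 2)
Equal? YES — commutes

Answer: COMMUTES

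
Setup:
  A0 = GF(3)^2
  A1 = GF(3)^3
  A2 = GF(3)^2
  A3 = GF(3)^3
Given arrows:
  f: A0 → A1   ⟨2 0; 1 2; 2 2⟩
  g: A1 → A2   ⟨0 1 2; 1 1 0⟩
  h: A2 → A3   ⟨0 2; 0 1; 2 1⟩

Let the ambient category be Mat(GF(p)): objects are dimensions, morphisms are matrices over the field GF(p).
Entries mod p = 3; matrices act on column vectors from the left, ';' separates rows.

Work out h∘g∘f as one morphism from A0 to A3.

Answer: ⟨0 1; 0 2; 1 2⟩

Derivation:
  e0=⟨1,0⟩ f→⟨2,1,2⟩ g→⟨2,0⟩ h→⟨0,0,1⟩
  e1=⟨0,1⟩ f→⟨0,2,2⟩ g→⟨0,2⟩ h→⟨1,2,2⟩
result: ⟨0 1; 0 2; 1 2⟩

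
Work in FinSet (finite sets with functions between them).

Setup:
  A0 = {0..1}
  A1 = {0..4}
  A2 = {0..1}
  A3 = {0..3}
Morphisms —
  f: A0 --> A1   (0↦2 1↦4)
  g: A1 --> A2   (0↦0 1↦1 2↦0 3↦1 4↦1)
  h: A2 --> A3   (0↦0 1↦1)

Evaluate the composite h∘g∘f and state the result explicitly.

  0 f-->2 g-->0 h-->0
  1 f-->4 g-->1 h-->1
⟦path⟧: (0↦0 1↦1)

Answer: (0↦0 1↦1)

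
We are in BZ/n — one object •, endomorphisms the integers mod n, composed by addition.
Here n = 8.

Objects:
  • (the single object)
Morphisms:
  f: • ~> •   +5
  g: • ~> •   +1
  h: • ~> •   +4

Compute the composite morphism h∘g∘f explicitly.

Answer: +2

Work:
  0 +5≡5 +1≡6 +4≡2  (mod 8)
result: +2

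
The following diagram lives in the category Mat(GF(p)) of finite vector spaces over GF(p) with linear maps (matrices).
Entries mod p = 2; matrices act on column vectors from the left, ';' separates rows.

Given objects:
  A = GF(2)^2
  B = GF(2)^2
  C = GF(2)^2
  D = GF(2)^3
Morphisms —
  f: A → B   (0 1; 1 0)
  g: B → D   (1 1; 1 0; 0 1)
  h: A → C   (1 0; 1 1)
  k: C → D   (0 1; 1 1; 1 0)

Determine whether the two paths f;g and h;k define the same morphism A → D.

Answer: COMMUTES

Work:
Path 1 = f;g:
  e0=⟨1,0⟩ f→⟨0,1⟩ g→⟨1,0,1⟩
  e1=⟨0,1⟩ f→⟨1,0⟩ g→⟨1,1,0⟩
  result₁ = (1 1; 0 1; 1 0)
Path 2 = h;k:
  e0=⟨1,0⟩ h→⟨1,1⟩ k→⟨1,0,1⟩
  e1=⟨0,1⟩ h→⟨0,1⟩ k→⟨1,1,0⟩
  result₂ = (1 1; 0 1; 1 0)
Equal? same morphism ✓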